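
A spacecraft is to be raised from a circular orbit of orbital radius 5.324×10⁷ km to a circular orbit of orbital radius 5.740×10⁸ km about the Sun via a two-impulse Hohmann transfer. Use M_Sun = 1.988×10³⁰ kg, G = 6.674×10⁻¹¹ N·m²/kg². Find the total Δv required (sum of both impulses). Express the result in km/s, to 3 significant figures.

Δv_total ≈ 26.6 km/s

μ = GM = 6.674×10⁻¹¹ × 1.988×10³⁰ = 1.327×10²⁰ m³/s².
r₁ = 5.324×10⁷ km = 5.324×10¹⁰ m.
r₂ = 5.740×10⁸ km = 5.740×10¹¹ m.
Transfer ellipse a_t = (r₁ + r₂)/2 = 3.136×10¹¹ m.
At r₁: circular v_c1 = √(μ/r₁) = 49920 m/s; transfer-perihelion v_p = √[μ(2/r₁ − 1/a_t)] = 67540 m/s.
Δv₁ = v_p − v_c1 = 17620 m/s.
At r₂: circular v_c2 = √(μ/r₂) = 15200 m/s; transfer-aphelion v_a = √[μ(2/r₂ − 1/a_t)] = 6264 m/s.
Δv₂ = v_c2 − v_a = 8939 m/s.
Total Δv = Δv₁ + Δv₂ = 26550 m/s = 26.55 km/s.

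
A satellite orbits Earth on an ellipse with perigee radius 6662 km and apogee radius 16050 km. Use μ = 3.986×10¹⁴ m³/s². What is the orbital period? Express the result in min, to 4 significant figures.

T ≈ 200.7 min

Semi-major axis a = (r_p + r_a)/2 = (6662.0 + 16050)/2 = 11356 km = 1.136×10⁷ m.
By Kepler's third law T = 2π√(a³/μ) = 2π × 1.917×10³ = 1.204×10⁴ s.
= 200.7 min.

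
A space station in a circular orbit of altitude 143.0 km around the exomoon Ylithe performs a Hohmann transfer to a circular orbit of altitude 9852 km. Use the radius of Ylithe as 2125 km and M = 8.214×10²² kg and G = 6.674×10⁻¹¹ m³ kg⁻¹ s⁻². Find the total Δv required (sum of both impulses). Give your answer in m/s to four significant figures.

Δv_total ≈ 756.1 m/s

μ = GM = 6.674×10⁻¹¹ × 8.214×10²² = 5.482×10¹² m³/s².
r₁ = 2125 + 143.0 = 2268.0 km = 2.2680×10⁶ m.
r₂ = 2125 + 9852 = 11977 km = 1.1977×10⁷ m.
Transfer ellipse a_t = (r₁ + r₂)/2 = 7.122×10⁶ m.
At r₁: circular v_c1 = √(μ/r₁) = 1555 m/s; transfer-periapsis v_p = √[μ(2/r₁ − 1/a_t)] = 2016 m/s.
Δv₁ = v_p − v_c1 = 461.4 m/s.
At r₂: circular v_c2 = √(μ/r₂) = 676.5 m/s; transfer-apoapsis v_a = √[μ(2/r₂ − 1/a_t)] = 381.8 m/s.
Δv₂ = v_c2 − v_a = 294.8 m/s.
Total Δv = Δv₁ + Δv₂ = 756.1 m/s.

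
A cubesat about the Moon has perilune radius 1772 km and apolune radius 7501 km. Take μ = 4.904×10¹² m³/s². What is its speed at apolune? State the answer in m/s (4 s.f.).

Semi-major axis a = (r_p + r_a)/2 = 4636.5 km = 4.636×10⁶ m.
Vis-viva: v² = μ(2/r − 1/a) = 4.904×10¹² × (2.666×10⁻⁷ − 2.157×10⁻⁷) = 2.499×10⁵ m²/s².
v = 499.9 m/s.

v ≈ 499.9 m/s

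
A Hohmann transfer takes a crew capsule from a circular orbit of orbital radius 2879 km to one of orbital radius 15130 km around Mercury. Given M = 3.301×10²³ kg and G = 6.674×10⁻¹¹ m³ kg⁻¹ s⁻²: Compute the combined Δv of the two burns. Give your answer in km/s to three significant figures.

Δv_total ≈ 1.34 km/s

μ = GM = 6.674×10⁻¹¹ × 3.301×10²³ = 2.203×10¹³ m³/s².
r₁ = 2879 km = 2.879×10⁶ m.
r₂ = 15130 km = 1.513×10⁷ m.
Transfer ellipse a_t = (r₁ + r₂)/2 = 9.004×10⁶ m.
At r₁: circular v_c1 = √(μ/r₁) = 2766 m/s; transfer-periherm v_p = √[μ(2/r₁ − 1/a_t)] = 3586 m/s.
Δv₁ = v_p − v_c1 = 819.5 m/s.
At r₂: circular v_c2 = √(μ/r₂) = 1207 m/s; transfer-apoherm v_a = √[μ(2/r₂ − 1/a_t)] = 682.3 m/s.
Δv₂ = v_c2 − v_a = 524.4 m/s.
Total Δv = Δv₁ + Δv₂ = 1344 m/s = 1.344 km/s.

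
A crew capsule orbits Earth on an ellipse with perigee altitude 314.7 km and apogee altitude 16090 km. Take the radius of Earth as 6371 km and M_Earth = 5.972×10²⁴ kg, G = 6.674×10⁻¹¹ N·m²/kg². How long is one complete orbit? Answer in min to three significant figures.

μ = GM = 6.674×10⁻¹¹ × 5.972×10²⁴ = 3.986×10¹⁴ m³/s².
r_p = 6371 + 314.7 = 6685.7 km = 6.6857×10⁶ m.
r_a = 6371 + 16090 = 22461 km = 2.2461×10⁷ m.
Semi-major axis a = (r_p + r_a)/2 = (6685.7 + 22461)/2 = 14573 km = 1.457×10⁷ m.
By Kepler's third law T = 2π√(a³/μ) = 2π × 2.787×10³ = 1.751×10⁴ s.
= 291.8 min.

T ≈ 292 min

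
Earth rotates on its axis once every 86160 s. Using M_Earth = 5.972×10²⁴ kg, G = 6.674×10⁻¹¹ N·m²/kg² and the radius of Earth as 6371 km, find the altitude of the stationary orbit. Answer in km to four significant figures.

h_sync ≈ 35790 km

μ = GM = 6.674×10⁻¹¹ × 5.972×10²⁴ = 3.986×10¹⁴ m³/s².
A synchronous orbit has period T, so by Kepler's third law a = (μT²/4π²)^(1/3).
μT²/4π² = 3.986×10¹⁴ × (8.616×10⁴)² / 39.48 = 7.495×10²² m³.
a = 4.216×10⁷ m = 42162 km.
Altitude h = a − R = 42162 − 6371 = 35791 km.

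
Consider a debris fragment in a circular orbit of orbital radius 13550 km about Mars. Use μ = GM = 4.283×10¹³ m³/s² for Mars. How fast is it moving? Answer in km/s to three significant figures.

r = 13550 km = 1.355×10⁷ m.
For a circular orbit v = √(μ/r) = √(4.283×10¹³ / 1.355×10⁷) = √(3.161×10⁶) = 1778 m/s.
That is 1.778 km/s.

v ≈ 1.78 km/s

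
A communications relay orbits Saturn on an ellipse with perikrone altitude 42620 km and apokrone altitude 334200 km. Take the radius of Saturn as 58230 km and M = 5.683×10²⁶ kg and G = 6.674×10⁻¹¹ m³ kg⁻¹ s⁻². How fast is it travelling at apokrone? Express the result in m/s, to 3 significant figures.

μ = GM = 6.674×10⁻¹¹ × 5.683×10²⁶ = 3.793×10¹⁶ m³/s².
r_p = 58230 + 42620 = 100850 km = 1.0085×10⁸ m.
r_a = 58230 + 334200 = 392430 km = 3.9243×10⁸ m.
Semi-major axis a = (r_p + r_a)/2 = 2.4664×10⁵ km = 2.466×10⁸ m.
Vis-viva: v² = μ(2/r − 1/a) = 3.793×10¹⁶ × (5.096×10⁻⁹ − 4.054×10⁻⁹) = 3.952×10⁷ m²/s².
v = 6286 m/s.

v ≈ 6290 m/s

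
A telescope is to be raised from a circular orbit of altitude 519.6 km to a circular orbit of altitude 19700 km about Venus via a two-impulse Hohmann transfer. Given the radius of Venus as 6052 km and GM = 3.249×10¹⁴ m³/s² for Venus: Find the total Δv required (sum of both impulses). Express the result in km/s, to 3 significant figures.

r₁ = 6052 + 519.6 = 6571.6 km = 6.5716×10⁶ m.
r₂ = 6052 + 19700 = 25752 km = 2.5752×10⁷ m.
Transfer ellipse a_t = (r₁ + r₂)/2 = 1.616×10⁷ m.
At r₁: circular v_c1 = √(μ/r₁) = 7031 m/s; transfer-periapsis v_p = √[μ(2/r₁ − 1/a_t)] = 8876 m/s.
Δv₁ = v_p − v_c1 = 1844 m/s.
At r₂: circular v_c2 = √(μ/r₂) = 3552 m/s; transfer-apoapsis v_a = √[μ(2/r₂ − 1/a_t)] = 2265 m/s.
Δv₂ = v_c2 − v_a = 1287 m/s.
Total Δv = Δv₁ + Δv₂ = 3131 m/s = 3.131 km/s.

Δv_total ≈ 3.13 km/s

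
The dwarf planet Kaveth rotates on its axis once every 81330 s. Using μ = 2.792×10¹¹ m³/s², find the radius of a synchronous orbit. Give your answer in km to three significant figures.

A synchronous orbit has period T, so by Kepler's third law a = (μT²/4π²)^(1/3).
μT²/4π² = 2.792×10¹¹ × (8.133×10⁴)² / 39.48 = 4.678×10¹⁹ m³.
a = 3.603×10⁶ m = 3603.2 km.

r_sync ≈ 3600 km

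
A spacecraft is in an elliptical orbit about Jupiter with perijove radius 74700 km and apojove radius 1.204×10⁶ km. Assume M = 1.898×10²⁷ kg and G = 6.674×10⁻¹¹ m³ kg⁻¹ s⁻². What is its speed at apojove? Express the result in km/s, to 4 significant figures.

μ = GM = 6.674×10⁻¹¹ × 1.898×10²⁷ = 1.267×10¹⁷ m³/s².
Semi-major axis a = (r_p + r_a)/2 = 6.3935×10⁵ km = 6.394×10⁸ m.
Vis-viva: v² = μ(2/r − 1/a) = 1.267×10¹⁷ × (1.661×10⁻⁹ − 1.564×10⁻⁹) = 1.229×10⁷ m²/s².
v = 3506 m/s = 3.506 km/s.

v ≈ 3.506 km/s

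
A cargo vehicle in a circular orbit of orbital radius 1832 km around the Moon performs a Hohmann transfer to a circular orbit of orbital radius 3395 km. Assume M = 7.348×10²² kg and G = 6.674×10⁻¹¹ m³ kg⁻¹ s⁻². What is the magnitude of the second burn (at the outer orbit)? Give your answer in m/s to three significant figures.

Δv ≈ 196 m/s

μ = GM = 6.674×10⁻¹¹ × 7.348×10²² = 4.904×10¹² m³/s².
r₁ = 1832 km = 1.832×10⁶ m.
r₂ = 3395 km = 3.395×10⁶ m.
Transfer ellipse a_t = (r₁ + r₂)/2 = 2.614×10⁶ m.
At r₁: circular v_c1 = √(μ/r₁) = 1636 m/s; transfer-perilune v_p = √[μ(2/r₁ − 1/a_t)] = 1865 m/s.
At r₂: circular v_c2 = √(μ/r₂) = 1202 m/s; transfer-apolune v_a = √[μ(2/r₂ − 1/a_t)] = 1006 m/s.
Δv₂ = v_c2 − v_a = 195.6 m/s.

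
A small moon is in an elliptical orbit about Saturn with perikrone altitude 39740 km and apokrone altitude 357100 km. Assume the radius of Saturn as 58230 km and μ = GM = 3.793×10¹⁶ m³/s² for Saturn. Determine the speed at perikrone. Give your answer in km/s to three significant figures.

v ≈ 25.0 km/s

r_p = 58230 + 39740 = 97970 km = 9.7970×10⁷ m.
r_a = 58230 + 357100 = 415330 km = 4.1533×10⁸ m.
Semi-major axis a = (r_p + r_a)/2 = 2.5665×10⁵ km = 2.566×10⁸ m.
Vis-viva: v² = μ(2/r − 1/a) = 3.793×10¹⁶ × (2.041×10⁻⁸ − 3.896×10⁻⁹) = 6.265×10⁸ m²/s².
v = 25030 m/s = 25.03 km/s.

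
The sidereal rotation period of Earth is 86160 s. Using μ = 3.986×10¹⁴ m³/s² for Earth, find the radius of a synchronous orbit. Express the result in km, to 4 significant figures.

A synchronous orbit has period T, so by Kepler's third law a = (μT²/4π²)^(1/3).
μT²/4π² = 3.986×10¹⁴ × (8.616×10⁴)² / 39.48 = 7.495×10²² m³.
a = 4.216×10⁷ m = 42163 km.

r_sync ≈ 42160 km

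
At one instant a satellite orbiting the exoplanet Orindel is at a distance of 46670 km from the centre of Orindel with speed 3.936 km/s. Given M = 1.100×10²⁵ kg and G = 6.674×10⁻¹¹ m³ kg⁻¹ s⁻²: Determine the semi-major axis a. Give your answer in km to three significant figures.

a ≈ 46000 km

μ = GM = 6.674×10⁻¹¹ × 1.100×10²⁵ = 7.341×10¹⁴ m³/s².
r = 4.667×10⁷ m.
Specific orbital energy ε = v²/2 − μ/r = (3936)²/2 − 7.341×10¹⁴/4.667×10⁷ = -7.984×10⁶ J/kg.
Since ε = −μ/(2a), a = −μ/(2ε) = 4.597×10⁷ m = 45973 km.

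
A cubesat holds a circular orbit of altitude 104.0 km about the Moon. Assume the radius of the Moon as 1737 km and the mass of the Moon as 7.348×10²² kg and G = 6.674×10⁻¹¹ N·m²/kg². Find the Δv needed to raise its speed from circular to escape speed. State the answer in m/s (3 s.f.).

Δv ≈ 676 m/s

μ = GM = 6.674×10⁻¹¹ × 7.348×10²² = 4.904×10¹² m³/s².
r = 1737 + 104.0 = 1841.0 km = 1.8410×10⁶ m.
Circular speed v_c = √(μ/r) = 1632 m/s.
Escape speed v_esc = √(2μ/r) = √2 × v_c = 2308 m/s.
Δv = v_esc − v_c = 676.0 m/s.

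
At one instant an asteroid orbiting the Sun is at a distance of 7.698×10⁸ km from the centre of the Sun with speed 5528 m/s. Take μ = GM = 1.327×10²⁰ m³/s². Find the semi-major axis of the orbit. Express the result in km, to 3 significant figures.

a ≈ 4.22×10⁸ km

r = 7.698×10¹¹ m.
Specific orbital energy ε = v²/2 − μ/r = (5528)²/2 − 1.327×10²⁰/7.698×10¹¹ = -1.571×10⁸ J/kg.
Since ε = −μ/(2a), a = −μ/(2ε) = 4.223×10¹¹ m = 4.2233×10⁸ km.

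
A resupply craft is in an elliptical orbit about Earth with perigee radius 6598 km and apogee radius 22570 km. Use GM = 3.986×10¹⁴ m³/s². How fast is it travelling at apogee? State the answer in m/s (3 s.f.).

v ≈ 2830 m/s

Semi-major axis a = (r_p + r_a)/2 = 14584 km = 1.458×10⁷ m.
Vis-viva: v² = μ(2/r − 1/a) = 3.986×10¹⁴ × (8.861×10⁻⁸ − 6.857×10⁻⁸) = 7.990×10⁶ m²/s².
v = 2827 m/s.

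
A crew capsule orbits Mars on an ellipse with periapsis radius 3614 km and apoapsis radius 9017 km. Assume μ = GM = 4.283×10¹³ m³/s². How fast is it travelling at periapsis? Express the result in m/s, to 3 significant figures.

Semi-major axis a = (r_p + r_a)/2 = 6315.5 km = 6.316×10⁶ m.
Vis-viva: v² = μ(2/r − 1/a) = 4.283×10¹³ × (5.534×10⁻⁷ − 1.583×10⁻⁷) = 1.692×10⁷ m²/s².
v = 4113 m/s.

v ≈ 4110 m/s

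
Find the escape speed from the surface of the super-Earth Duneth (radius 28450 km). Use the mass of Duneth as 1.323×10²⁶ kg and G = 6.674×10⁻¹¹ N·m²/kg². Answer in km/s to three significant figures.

v_esc ≈ 24.9 km/s

μ = GM = 6.674×10⁻¹¹ × 1.323×10²⁶ = 8.830×10¹⁵ m³/s².
r = R = 2.845×10⁷ m.
Escape speed v_esc = √(2μ/r) = √(2 × 8.830×10¹⁵ / 2.845×10⁷) = √(6.207×10⁸) = 24910 m/s.
= 24.91 km/s.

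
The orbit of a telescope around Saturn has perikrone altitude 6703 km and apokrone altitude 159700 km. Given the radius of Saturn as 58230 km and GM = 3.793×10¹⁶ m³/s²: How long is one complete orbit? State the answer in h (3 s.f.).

r_p = 58230 + 6703 = 64933 km = 6.4933×10⁷ m.
r_a = 58230 + 159700 = 217930 km = 2.1793×10⁸ m.
Semi-major axis a = (r_p + r_a)/2 = (64933 + 2.1793×10⁵)/2 = 1.4143×10⁵ km = 1.414×10⁸ m.
By Kepler's third law T = 2π√(a³/μ) = 2π × 8.636×10³ = 5.426×10⁴ s.
= 15.07 h.

T ≈ 15.1 h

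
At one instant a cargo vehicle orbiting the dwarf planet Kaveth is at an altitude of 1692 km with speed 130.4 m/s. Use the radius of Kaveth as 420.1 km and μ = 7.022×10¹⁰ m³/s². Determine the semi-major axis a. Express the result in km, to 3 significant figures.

a ≈ 1420 km

r = 420.1 + 1692 = 2112.1 km = 2.112×10⁶ m.
Vis-viva rearranged: 1/a = 2/r − v²/μ = 9.469×10⁻⁷ − 2.422×10⁻⁷ = 7.048×10⁻⁷ m⁻¹.
a = 1.419×10⁶ m = 1418.9 km.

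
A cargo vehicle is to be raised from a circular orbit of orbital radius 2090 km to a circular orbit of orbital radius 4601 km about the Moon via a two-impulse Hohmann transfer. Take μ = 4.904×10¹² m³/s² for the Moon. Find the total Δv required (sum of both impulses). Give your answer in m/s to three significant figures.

r₁ = 2090 km = 2.090×10⁶ m.
r₂ = 4601 km = 4.601×10⁶ m.
Transfer ellipse a_t = (r₁ + r₂)/2 = 3.346×10⁶ m.
At r₁: circular v_c1 = √(μ/r₁) = 1532 m/s; transfer-perilune v_p = √[μ(2/r₁ − 1/a_t)] = 1796 m/s.
Δv₁ = v_p − v_c1 = 264.6 m/s.
At r₂: circular v_c2 = √(μ/r₂) = 1032 m/s; transfer-apolune v_a = √[μ(2/r₂ − 1/a_t)] = 816.0 m/s.
Δv₂ = v_c2 − v_a = 216.4 m/s.
Total Δv = Δv₁ + Δv₂ = 481.0 m/s.

Δv_total ≈ 481 m/s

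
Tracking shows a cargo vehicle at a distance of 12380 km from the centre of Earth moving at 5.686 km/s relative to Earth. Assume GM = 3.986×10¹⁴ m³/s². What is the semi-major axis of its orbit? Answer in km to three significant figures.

r = 1.238×10⁷ m.
Specific orbital energy ε = v²/2 − μ/r = (5686)²/2 − 3.986×10¹⁴/1.238×10⁷ = -1.603×10⁷ J/kg.
Since ε = −μ/(2a), a = −μ/(2ε) = 1.243×10⁷ m = 12432 km.

a ≈ 12400 km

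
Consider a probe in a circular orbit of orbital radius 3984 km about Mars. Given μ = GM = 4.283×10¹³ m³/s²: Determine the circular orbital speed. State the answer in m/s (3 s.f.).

v ≈ 3280 m/s

r = 3984 km = 3.984×10⁶ m.
For a circular orbit v = √(μ/r) = √(4.283×10¹³ / 3.984×10⁶) = √(1.075×10⁷) = 3279 m/s.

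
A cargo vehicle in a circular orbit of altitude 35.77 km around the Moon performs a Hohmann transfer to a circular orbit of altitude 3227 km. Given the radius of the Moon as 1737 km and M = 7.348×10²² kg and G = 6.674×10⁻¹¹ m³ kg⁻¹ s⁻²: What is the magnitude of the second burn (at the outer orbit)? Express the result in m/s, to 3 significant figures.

Δv ≈ 273 m/s

μ = GM = 6.674×10⁻¹¹ × 7.348×10²² = 4.904×10¹² m³/s².
r₁ = 1737 + 35.77 = 1772.8 km = 1.7728×10⁶ m.
r₂ = 1737 + 3227 = 4964.0 km = 4.9640×10⁶ m.
Transfer ellipse a_t = (r₁ + r₂)/2 = 3.368×10⁶ m.
At r₁: circular v_c1 = √(μ/r₁) = 1663 m/s; transfer-perilune v_p = √[μ(2/r₁ − 1/a_t)] = 2019 m/s.
At r₂: circular v_c2 = √(μ/r₂) = 993.9 m/s; transfer-apolune v_a = √[μ(2/r₂ − 1/a_t)] = 721.1 m/s.
Δv₂ = v_c2 − v_a = 272.9 m/s.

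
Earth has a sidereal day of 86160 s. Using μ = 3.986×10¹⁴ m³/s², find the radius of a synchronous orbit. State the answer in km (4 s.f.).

r_sync ≈ 42160 km

A synchronous orbit has period T, so by Kepler's third law a = (μT²/4π²)^(1/3).
μT²/4π² = 3.986×10¹⁴ × (8.616×10⁴)² / 39.48 = 7.495×10²² m³.
a = 4.216×10⁷ m = 42163 km.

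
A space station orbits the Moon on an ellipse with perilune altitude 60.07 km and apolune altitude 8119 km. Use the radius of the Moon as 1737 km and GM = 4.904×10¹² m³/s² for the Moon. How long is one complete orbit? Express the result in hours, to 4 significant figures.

r_p = 1737 + 60.07 = 1797.1 km = 1.7971×10⁶ m.
r_a = 1737 + 8119 = 9856.0 km = 9.8560×10⁶ m.
Semi-major axis a = (r_p + r_a)/2 = (1797.1 + 9856.0)/2 = 5826.5 km = 5.827×10⁶ m.
By Kepler's third law T = 2π√(a³/μ) = 2π × 6.351×10³ = 3.990×10⁴ s.
= 11.08 hours.

T ≈ 11.08 hours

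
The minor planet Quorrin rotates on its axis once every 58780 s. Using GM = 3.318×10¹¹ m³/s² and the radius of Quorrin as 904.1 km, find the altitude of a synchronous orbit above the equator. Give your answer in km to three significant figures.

A synchronous orbit has period T, so by Kepler's third law a = (μT²/4π²)^(1/3).
μT²/4π² = 3.318×10¹¹ × (5.878×10⁴)² / 39.48 = 2.904×10¹⁹ m³.
a = 3.074×10⁶ m = 3073.7 km.
Altitude h = a − R = 3073.7 − 904.1 = 2169.6 km.

h_sync ≈ 2170 km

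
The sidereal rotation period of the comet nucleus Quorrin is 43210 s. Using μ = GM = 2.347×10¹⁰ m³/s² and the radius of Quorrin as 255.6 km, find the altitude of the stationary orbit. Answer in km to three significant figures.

h_sync ≈ 780 km

A synchronous orbit has period T, so by Kepler's third law a = (μT²/4π²)^(1/3).
μT²/4π² = 2.347×10¹⁰ × (4.321×10⁴)² / 39.48 = 1.110×10¹⁸ m³.
a = 1.035×10⁶ m = 1035.4 km.
Altitude h = a − R = 1035.4 − 255.6 = 779.80 km.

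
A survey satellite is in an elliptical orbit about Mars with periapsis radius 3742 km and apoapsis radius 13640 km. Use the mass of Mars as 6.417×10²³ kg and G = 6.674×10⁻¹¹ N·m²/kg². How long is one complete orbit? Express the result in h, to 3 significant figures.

μ = GM = 6.674×10⁻¹¹ × 6.417×10²³ = 4.283×10¹³ m³/s².
Semi-major axis a = (r_p + r_a)/2 = (3742.0 + 13640)/2 = 8691.0 km = 8.691×10⁶ m.
By Kepler's third law T = 2π√(a³/μ) = 2π × 3.915×10³ = 2.460×10⁴ s.
= 6.833 h.

T ≈ 6.83 h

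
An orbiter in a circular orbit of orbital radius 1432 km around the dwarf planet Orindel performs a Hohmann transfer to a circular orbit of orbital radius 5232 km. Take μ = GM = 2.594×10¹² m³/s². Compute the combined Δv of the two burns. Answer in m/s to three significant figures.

r₁ = 1432 km = 1.432×10⁶ m.
r₂ = 5232 km = 5.232×10⁶ m.
Transfer ellipse a_t = (r₁ + r₂)/2 = 3.332×10⁶ m.
At r₁: circular v_c1 = √(μ/r₁) = 1346 m/s; transfer-periapsis v_p = √[μ(2/r₁ − 1/a_t)] = 1687 m/s.
Δv₁ = v_p − v_c1 = 340.6 m/s.
At r₂: circular v_c2 = √(μ/r₂) = 704.1 m/s; transfer-apoapsis v_a = √[μ(2/r₂ − 1/a_t)] = 461.6 m/s.
Δv₂ = v_c2 − v_a = 242.5 m/s.
Total Δv = Δv₁ + Δv₂ = 583.2 m/s.

Δv_total ≈ 583 m/s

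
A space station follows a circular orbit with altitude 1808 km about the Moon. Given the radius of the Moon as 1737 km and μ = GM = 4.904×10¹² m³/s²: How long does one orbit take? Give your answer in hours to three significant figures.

r = 1737 + 1808 = 3545.0 km = 3.5450×10⁶ m.
Kepler's third law: T = 2π√(r³/μ) = 2π√((3.545×10⁶)³ / 4.904×10¹²).
r³/μ = 9.084×10⁶ s², so T = 2π × 3.014×10³ = 1.894×10⁴ s.
Converting: 1.894×10⁴ s ÷ 3600 = 5.260 hours.

T ≈ 5.26 hours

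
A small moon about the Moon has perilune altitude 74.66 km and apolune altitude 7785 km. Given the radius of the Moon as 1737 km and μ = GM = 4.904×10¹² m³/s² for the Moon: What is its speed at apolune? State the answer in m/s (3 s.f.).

r_p = 1737 + 74.66 = 1811.7 km = 1.8117×10⁶ m.
r_a = 1737 + 7785 = 9522.0 km = 9.5220×10⁶ m.
Semi-major axis a = (r_p + r_a)/2 = 5666.8 km = 5.667×10⁶ m.
Vis-viva: v² = μ(2/r − 1/a) = 4.904×10¹² × (2.100×10⁻⁷ − 1.765×10⁻⁷) = 1.646×10⁵ m²/s².
v = 405.8 m/s.

v ≈ 406 m/s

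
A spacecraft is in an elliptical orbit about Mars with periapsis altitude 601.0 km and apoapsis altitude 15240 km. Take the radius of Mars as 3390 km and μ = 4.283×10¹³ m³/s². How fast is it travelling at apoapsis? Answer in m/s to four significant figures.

r_p = 3390 + 601.0 = 3991.0 km = 3.9910×10⁶ m.
r_a = 3390 + 15240 = 18630 km = 1.8630×10⁷ m.
Semi-major axis a = (r_p + r_a)/2 = 11310 km = 1.131×10⁷ m.
Vis-viva: v² = μ(2/r − 1/a) = 4.283×10¹³ × (1.074×10⁻⁷ − 8.841×10⁻⁸) = 8.112×10⁵ m²/s².
v = 900.7 m/s.

v ≈ 900.7 m/s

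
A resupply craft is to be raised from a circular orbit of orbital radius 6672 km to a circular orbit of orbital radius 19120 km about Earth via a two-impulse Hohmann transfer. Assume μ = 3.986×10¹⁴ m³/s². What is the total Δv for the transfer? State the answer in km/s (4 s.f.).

r₁ = 6672 km = 6.672×10⁶ m.
r₂ = 19120 km = 1.912×10⁷ m.
Transfer ellipse a_t = (r₁ + r₂)/2 = 1.290×10⁷ m.
At r₁: circular v_c1 = √(μ/r₁) = 7729 m/s; transfer-perigee v_p = √[μ(2/r₁ − 1/a_t)] = 9411 m/s.
Δv₁ = v_p − v_c1 = 1682 m/s.
At r₂: circular v_c2 = √(μ/r₂) = 4566 m/s; transfer-apogee v_a = √[μ(2/r₂ − 1/a_t)] = 3284 m/s.
Δv₂ = v_c2 − v_a = 1282 m/s.
Total Δv = Δv₁ + Δv₂ = 2964 m/s = 2.964 km/s.

Δv_total ≈ 2.964 km/s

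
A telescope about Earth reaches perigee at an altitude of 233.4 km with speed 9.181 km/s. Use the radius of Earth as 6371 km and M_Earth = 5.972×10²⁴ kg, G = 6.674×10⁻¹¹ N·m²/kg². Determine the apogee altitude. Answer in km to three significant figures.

apogee altitude ≈ 8920 km

μ = GM = 6.674×10⁻¹¹ × 5.972×10²⁴ = 3.986×10¹⁴ m³/s².
r_p = 6371 + 233.4 = 6604.4 km = 6.604×10⁶ m.
Specific energy ε = v²/2 − μ/r = -1.820×10⁷ J/kg, so a = −μ/(2ε) = 1.095×10⁷ m.
The apsides satisfy r_p + r_a = 2a, so the apogee radius is 2a − r_p = 1.529×10⁷ m = 15290 km.
Apogee altitude = 15290 − 6371 = 8919.3 km.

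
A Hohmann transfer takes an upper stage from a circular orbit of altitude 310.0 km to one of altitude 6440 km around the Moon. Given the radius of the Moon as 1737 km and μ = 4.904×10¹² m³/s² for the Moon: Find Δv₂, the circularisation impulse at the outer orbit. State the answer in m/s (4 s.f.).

r₁ = 1737 + 310.0 = 2047.0 km = 2.0470×10⁶ m.
r₂ = 1737 + 6440 = 8177.0 km = 8.1770×10⁶ m.
Transfer ellipse a_t = (r₁ + r₂)/2 = 5.112×10⁶ m.
At r₁: circular v_c1 = √(μ/r₁) = 1548 m/s; transfer-perilune v_p = √[μ(2/r₁ − 1/a_t)] = 1958 m/s.
At r₂: circular v_c2 = √(μ/r₂) = 774.4 m/s; transfer-apolune v_a = √[μ(2/r₂ − 1/a_t)] = 490.1 m/s.
Δv₂ = v_c2 − v_a = 284.4 m/s.

Δv ≈ 284.4 m/s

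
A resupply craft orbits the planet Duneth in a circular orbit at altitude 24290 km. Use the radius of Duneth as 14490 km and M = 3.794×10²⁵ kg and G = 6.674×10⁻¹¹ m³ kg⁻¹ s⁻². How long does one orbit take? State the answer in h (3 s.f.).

T ≈ 8.38 h

μ = GM = 6.674×10⁻¹¹ × 3.794×10²⁵ = 2.532×10¹⁵ m³/s².
r = 14490 + 24290 = 38780 km = 3.8780×10⁷ m.
Kepler's third law: T = 2π√(r³/μ) = 2π√((3.878×10⁷)³ / 2.532×10¹⁵).
r³/μ = 2.303×10⁷ s², so T = 2π × 4.799×10³ = 3.015×10⁴ s.
Converting: 3.015×10⁴ s ÷ 3600 = 8.376 h.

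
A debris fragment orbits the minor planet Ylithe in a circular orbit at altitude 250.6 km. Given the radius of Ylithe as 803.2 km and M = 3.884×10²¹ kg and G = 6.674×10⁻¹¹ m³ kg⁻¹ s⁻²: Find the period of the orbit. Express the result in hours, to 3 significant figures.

μ = GM = 6.674×10⁻¹¹ × 3.884×10²¹ = 2.592×10¹¹ m³/s².
r = 803.2 + 250.6 = 1053.8 km = 1.0538×10⁶ m.
Kepler's third law: T = 2π√(r³/μ) = 2π√((1.054×10⁶)³ / 2.592×10¹¹).
r³/μ = 4.514×10⁶ s², so T = 2π × 2.125×10³ = 1.335×10⁴ s.
Converting: 1.335×10⁴ s ÷ 3600 = 3.708 hours.

T ≈ 3.71 hours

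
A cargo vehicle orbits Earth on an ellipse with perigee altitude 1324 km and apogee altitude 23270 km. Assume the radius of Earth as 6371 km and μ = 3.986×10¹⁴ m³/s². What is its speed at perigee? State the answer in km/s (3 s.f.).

r_p = 6371 + 1324 = 7695.0 km = 7.6950×10⁶ m.
r_a = 6371 + 23270 = 29641 km = 2.9641×10⁷ m.
Semi-major axis a = (r_p + r_a)/2 = 18668 km = 1.867×10⁷ m.
Vis-viva: v² = μ(2/r − 1/a) = 3.986×10¹⁴ × (2.599×10⁻⁷ − 5.357×10⁻⁸) = 8.225×10⁷ m²/s².
v = 9069 m/s = 9.069 km/s.

v ≈ 9.07 km/s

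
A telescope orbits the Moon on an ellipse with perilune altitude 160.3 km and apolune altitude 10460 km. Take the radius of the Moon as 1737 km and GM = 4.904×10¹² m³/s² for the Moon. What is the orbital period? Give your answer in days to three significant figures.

T ≈ 0.614 days

r_p = 1737 + 160.3 = 1897.3 km = 1.8973×10⁶ m.
r_a = 1737 + 10460 = 12197 km = 1.2197×10⁷ m.
Semi-major axis a = (r_p + r_a)/2 = (1897.3 + 12197)/2 = 7047.1 km = 7.047×10⁶ m.
By Kepler's third law T = 2π√(a³/μ) = 2π × 8.448×10³ = 5.308×10⁴ s.
= 0.6143 days.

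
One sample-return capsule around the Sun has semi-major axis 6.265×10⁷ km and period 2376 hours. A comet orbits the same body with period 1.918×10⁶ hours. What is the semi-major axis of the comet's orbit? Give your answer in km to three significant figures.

a₂ ≈ 5.43×10⁹ km

Kepler's third law: a³ ∝ T², so a₂ = a₁ (T₂/T₁)^(2/3).
T₂/T₁ = 807.2, (T₂/T₁)^(2/3) = 86.70.
a₂ = 6.265×10⁷ × 86.70 = 5.432×10⁹ km.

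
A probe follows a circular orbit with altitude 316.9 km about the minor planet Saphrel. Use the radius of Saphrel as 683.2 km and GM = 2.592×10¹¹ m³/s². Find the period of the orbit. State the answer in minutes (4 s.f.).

r = 683.2 + 316.9 = 1000.1 km = 1.0001×10⁶ m.
Kepler's third law: T = 2π√(r³/μ) = 2π√((1.000×10⁶)³ / 2.592×10¹¹).
r³/μ = 3.859×10⁶ s², so T = 2π × 1.964×10³ = 1.234×10⁴ s.
Converting: 1.234×10⁴ s ÷ 60.00 = 205.7 minutes.

T ≈ 205.7 minutes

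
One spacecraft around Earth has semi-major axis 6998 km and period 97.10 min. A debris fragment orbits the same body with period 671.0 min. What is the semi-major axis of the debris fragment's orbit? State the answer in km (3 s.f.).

Kepler's third law: a³ ∝ T², so a₂ = a₁ (T₂/T₁)^(2/3).
T₂/T₁ = 6.910, (T₂/T₁)^(2/3) = 3.628.
a₂ = 6998 × 3.628 = 25390 km.

a₂ ≈ 25400 km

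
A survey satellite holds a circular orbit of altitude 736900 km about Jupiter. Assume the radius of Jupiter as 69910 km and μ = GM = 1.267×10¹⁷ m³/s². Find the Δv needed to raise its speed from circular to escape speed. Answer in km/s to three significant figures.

Δv ≈ 5.19 km/s

r = 69910 + 736900 = 806810 km = 8.0681×10⁸ m.
Circular speed v_c = √(μ/r) = 12530 m/s.
Escape speed v_esc = √(2μ/r) = √2 × v_c = 17720 m/s.
Δv = v_esc − v_c = 5191 m/s = 5.191 km/s.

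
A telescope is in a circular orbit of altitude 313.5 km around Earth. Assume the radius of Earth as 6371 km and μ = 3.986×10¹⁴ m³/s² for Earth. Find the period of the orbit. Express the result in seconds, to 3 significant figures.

r = 6371 + 313.5 = 6684.5 km = 6.6845×10⁶ m.
Kepler's third law: T = 2π√(r³/μ) = 2π√((6.684×10⁶)³ / 3.986×10¹⁴).
r³/μ = 7.493×10⁵ s², so T = 2π × 8.656×10² = 5.439×10³ s.

T ≈ 5440 seconds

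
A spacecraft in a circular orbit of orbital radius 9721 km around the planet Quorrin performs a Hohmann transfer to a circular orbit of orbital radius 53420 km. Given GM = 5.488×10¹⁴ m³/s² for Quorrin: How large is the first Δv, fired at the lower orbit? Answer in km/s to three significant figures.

Δv ≈ 2.26 km/s

r₁ = 9721 km = 9.721×10⁶ m.
r₂ = 53420 km = 5.342×10⁷ m.
Transfer ellipse a_t = (r₁ + r₂)/2 = 3.157×10⁷ m.
At r₁: circular v_c1 = √(μ/r₁) = 7514 m/s; transfer-periapsis v_p = √[μ(2/r₁ − 1/a_t)] = 9774 m/s.
Δv₁ = v_p − v_c1 = 2260 m/s.
= 2.260 km/s.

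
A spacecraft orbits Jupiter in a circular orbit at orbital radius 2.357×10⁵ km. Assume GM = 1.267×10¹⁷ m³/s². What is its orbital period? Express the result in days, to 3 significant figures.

r = 2.357×10⁵ km = 2.357×10⁸ m.
Kepler's third law: T = 2π√(r³/μ) = 2π√((2.357×10⁸)³ / 1.267×10¹⁷).
r³/μ = 1.033×10⁸ s², so T = 2π × 1.017×10⁴ = 6.388×10⁴ s.
Converting: 6.388×10⁴ s ÷ 86400 = 0.7393 days.

T ≈ 0.739 days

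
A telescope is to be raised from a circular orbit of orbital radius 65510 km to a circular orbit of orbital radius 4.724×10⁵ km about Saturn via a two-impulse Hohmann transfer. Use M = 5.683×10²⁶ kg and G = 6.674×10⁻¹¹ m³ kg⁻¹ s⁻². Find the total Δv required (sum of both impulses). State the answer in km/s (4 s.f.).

μ = GM = 6.674×10⁻¹¹ × 5.683×10²⁶ = 3.793×10¹⁶ m³/s².
r₁ = 65510 km = 6.551×10⁷ m.
r₂ = 4.724×10⁵ km = 4.724×10⁸ m.
Transfer ellipse a_t = (r₁ + r₂)/2 = 2.690×10⁸ m.
At r₁: circular v_c1 = √(μ/r₁) = 24060 m/s; transfer-perikrone v_p = √[μ(2/r₁ − 1/a_t)] = 31890 m/s.
Δv₁ = v_p − v_c1 = 7827 m/s.
At r₂: circular v_c2 = √(μ/r₂) = 8960 m/s; transfer-apokrone v_a = √[μ(2/r₂ − 1/a_t)] = 4422 m/s.
Δv₂ = v_c2 − v_a = 4538 m/s.
Total Δv = Δv₁ + Δv₂ = 12370 m/s = 12.37 km/s.

Δv_total ≈ 12.37 km/s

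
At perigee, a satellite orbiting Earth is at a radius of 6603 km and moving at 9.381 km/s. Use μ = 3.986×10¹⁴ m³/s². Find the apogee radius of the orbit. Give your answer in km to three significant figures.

apogee radius ≈ 17800 km

r_p = 6.603×10⁶ m.
Specific energy ε = v²/2 − μ/r = -1.636×10⁷ J/kg, so a = −μ/(2ε) = 1.218×10⁷ m.
The apsides satisfy r_p + r_a = 2a, so the apogee radius is 2a − r_p = 1.775×10⁷ m = 17754 km.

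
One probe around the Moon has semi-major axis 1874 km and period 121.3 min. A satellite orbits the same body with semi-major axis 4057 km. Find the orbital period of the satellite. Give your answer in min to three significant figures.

Kepler's third law: T² ∝ a³, so T₂ = T₁ (a₂/a₁)^(3/2).
a₂/a₁ = 2.165, (a₂/a₁)^(3/2) = 3.185.
T₂ = 121.3 × 3.185 = 386.4 min.

T₂ ≈ 386 min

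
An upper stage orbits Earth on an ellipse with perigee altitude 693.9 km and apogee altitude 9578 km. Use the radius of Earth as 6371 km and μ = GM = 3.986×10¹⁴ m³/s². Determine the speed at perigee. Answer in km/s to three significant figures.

r_p = 6371 + 693.9 = 7064.9 km = 7.0649×10⁶ m.
r_a = 6371 + 9578 = 15949 km = 1.5949×10⁷ m.
Semi-major axis a = (r_p + r_a)/2 = 11507 km = 1.151×10⁷ m.
Vis-viva: v² = μ(2/r − 1/a) = 3.986×10¹⁴ × (2.831×10⁻⁷ − 8.690×10⁻⁸) = 7.820×10⁷ m²/s².
v = 8843 m/s = 8.843 km/s.

v ≈ 8.84 km/s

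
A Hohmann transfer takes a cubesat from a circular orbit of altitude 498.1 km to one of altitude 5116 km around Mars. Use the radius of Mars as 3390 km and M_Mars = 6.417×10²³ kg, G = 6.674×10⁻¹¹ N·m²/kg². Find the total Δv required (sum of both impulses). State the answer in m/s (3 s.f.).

Δv_total ≈ 1040 m/s

μ = GM = 6.674×10⁻¹¹ × 6.417×10²³ = 4.283×10¹³ m³/s².
r₁ = 3390 + 498.1 = 3888.1 km = 3.8881×10⁶ m.
r₂ = 3390 + 5116 = 8506.0 km = 8.5060×10⁶ m.
Transfer ellipse a_t = (r₁ + r₂)/2 = 6.197×10⁶ m.
At r₁: circular v_c1 = √(μ/r₁) = 3319 m/s; transfer-periapsis v_p = √[μ(2/r₁ − 1/a_t)] = 3888 m/s.
Δv₁ = v_p − v_c1 = 569.4 m/s.
At r₂: circular v_c2 = √(μ/r₂) = 2244 m/s; transfer-apoapsis v_a = √[μ(2/r₂ − 1/a_t)] = 1777 m/s.
Δv₂ = v_c2 − v_a = 466.5 m/s.
Total Δv = Δv₁ + Δv₂ = 1036 m/s.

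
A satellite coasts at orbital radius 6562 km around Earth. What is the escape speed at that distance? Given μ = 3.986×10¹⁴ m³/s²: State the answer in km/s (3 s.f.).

r = 6562 km = 6.562×10⁶ m.
Escape speed v_esc = √(2μ/r) = √(2 × 3.986×10¹⁴ / 6.562×10⁶) = √(1.215×10⁸) = 11020 m/s.
= 11.02 km/s.

v_esc ≈ 11.0 km/s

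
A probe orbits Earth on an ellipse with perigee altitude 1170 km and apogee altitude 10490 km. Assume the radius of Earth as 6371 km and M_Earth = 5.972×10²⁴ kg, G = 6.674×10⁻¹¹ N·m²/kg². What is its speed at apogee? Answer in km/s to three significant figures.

μ = GM = 6.674×10⁻¹¹ × 5.972×10²⁴ = 3.986×10¹⁴ m³/s².
r_p = 6371 + 1170 = 7541.0 km = 7.5410×10⁶ m.
r_a = 6371 + 10490 = 16861 km = 1.6861×10⁷ m.
Semi-major axis a = (r_p + r_a)/2 = 12201 km = 1.220×10⁷ m.
Vis-viva: v² = μ(2/r − 1/a) = 3.986×10¹⁴ × (1.186×10⁻⁷ − 8.196×10⁻⁸) = 1.461×10⁷ m²/s².
v = 3822 m/s = 3.822 km/s.

v ≈ 3.82 km/s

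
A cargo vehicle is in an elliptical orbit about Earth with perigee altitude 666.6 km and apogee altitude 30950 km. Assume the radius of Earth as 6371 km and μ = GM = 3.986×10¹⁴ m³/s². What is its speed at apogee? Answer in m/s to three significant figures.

r_p = 6371 + 666.6 = 7037.6 km = 7.0376×10⁶ m.
r_a = 6371 + 30950 = 37321 km = 3.7321×10⁷ m.
Semi-major axis a = (r_p + r_a)/2 = 22179 km = 2.218×10⁷ m.
Vis-viva: v² = μ(2/r − 1/a) = 3.986×10¹⁴ × (5.359×10⁻⁸ − 4.509×10⁻⁸) = 3.389×10⁶ m²/s².
v = 1841 m/s.

v ≈ 1840 m/s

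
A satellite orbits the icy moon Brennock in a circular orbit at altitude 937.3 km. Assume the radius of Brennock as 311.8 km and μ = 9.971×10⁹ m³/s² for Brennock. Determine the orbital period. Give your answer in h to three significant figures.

r = 311.8 + 937.3 = 1249.1 km = 1.2491×10⁶ m.
Kepler's third law: T = 2π√(r³/μ) = 2π√((1.249×10⁶)³ / 9.971×10⁹).
r³/μ = 1.955×10⁸ s², so T = 2π × 1.398×10⁴ = 8.784×10⁴ s.
Converting: 8.784×10⁴ s ÷ 3600 = 24.40 h.

T ≈ 24.4 h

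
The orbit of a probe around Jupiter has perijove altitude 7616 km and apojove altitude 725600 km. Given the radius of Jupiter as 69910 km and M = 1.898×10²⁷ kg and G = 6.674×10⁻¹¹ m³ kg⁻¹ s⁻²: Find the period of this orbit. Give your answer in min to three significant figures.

μ = GM = 6.674×10⁻¹¹ × 1.898×10²⁷ = 1.267×10¹⁷ m³/s².
r_p = 69910 + 7616 = 77526 km = 7.7526×10⁷ m.
r_a = 69910 + 725600 = 795510 km = 7.9551×10⁸ m.
Semi-major axis a = (r_p + r_a)/2 = (77526 + 7.9551×10⁵)/2 = 4.3652×10⁵ km = 4.365×10⁸ m.
By Kepler's third law T = 2π√(a³/μ) = 2π × 2.562×10⁴ = 1.610×10⁵ s.
= 2683 min.

T ≈ 2680 min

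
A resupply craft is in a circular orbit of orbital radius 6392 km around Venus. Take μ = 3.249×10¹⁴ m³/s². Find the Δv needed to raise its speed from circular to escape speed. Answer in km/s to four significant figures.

r = 6392 km = 6.392×10⁶ m.
Circular speed v_c = √(μ/r) = 7129 m/s.
Escape speed v_esc = √(2μ/r) = √2 × v_c = 10080 m/s.
Δv = v_esc − v_c = 2953 m/s = 2.953 km/s.

Δv ≈ 2.953 km/s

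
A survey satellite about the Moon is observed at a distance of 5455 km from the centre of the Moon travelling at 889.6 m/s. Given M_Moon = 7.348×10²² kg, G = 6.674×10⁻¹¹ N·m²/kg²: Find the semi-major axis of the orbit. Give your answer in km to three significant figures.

a ≈ 4870 km

μ = GM = 6.674×10⁻¹¹ × 7.348×10²² = 4.904×10¹² m³/s².
r = 5.455×10⁶ m.
Specific orbital energy ε = v²/2 − μ/r = (889.6)²/2 − 4.904×10¹²/5.455×10⁶ = -5.033×10⁵ J/kg.
Since ε = −μ/(2a), a = −μ/(2ε) = 4.872×10⁶ m = 4871.8 km.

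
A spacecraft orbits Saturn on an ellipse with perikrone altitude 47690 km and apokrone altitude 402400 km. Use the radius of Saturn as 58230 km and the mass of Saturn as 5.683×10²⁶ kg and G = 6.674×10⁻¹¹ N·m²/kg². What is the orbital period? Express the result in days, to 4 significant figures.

μ = GM = 6.674×10⁻¹¹ × 5.683×10²⁶ = 3.793×10¹⁶ m³/s².
r_p = 58230 + 47690 = 105920 km = 1.0592×10⁸ m.
r_a = 58230 + 402400 = 460630 km = 4.6063×10⁸ m.
Semi-major axis a = (r_p + r_a)/2 = (1.0592×10⁵ + 4.6063×10⁵)/2 = 2.8328×10⁵ km = 2.833×10⁸ m.
By Kepler's third law T = 2π√(a³/μ) = 2π × 2.448×10⁴ = 1.538×10⁵ s.
= 1.780 days.

T ≈ 1.780 days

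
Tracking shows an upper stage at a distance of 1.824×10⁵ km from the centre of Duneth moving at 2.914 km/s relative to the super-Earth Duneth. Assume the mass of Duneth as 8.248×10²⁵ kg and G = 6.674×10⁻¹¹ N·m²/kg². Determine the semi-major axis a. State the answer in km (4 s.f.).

μ = GM = 6.674×10⁻¹¹ × 8.248×10²⁵ = 5.505×10¹⁵ m³/s².
r = 1.824×10⁸ m.
Vis-viva rearranged: 1/a = 2/r − v²/μ = 1.096×10⁻⁸ − 1.543×10⁻⁹ = 9.422×10⁻⁹ m⁻¹.
a = 1.061×10⁸ m = 1.0613×10⁵ km.

a ≈ 1.061×10⁵ km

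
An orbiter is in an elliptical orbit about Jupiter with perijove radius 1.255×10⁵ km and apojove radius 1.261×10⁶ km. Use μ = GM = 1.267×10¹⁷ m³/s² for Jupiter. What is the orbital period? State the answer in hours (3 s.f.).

Semi-major axis a = (r_p + r_a)/2 = (1.2550×10⁵ + 1.2610×10⁶)/2 = 6.9325×10⁵ km = 6.932×10⁸ m.
By Kepler's third law T = 2π√(a³/μ) = 2π × 5.128×10⁴ = 3.222×10⁵ s.
= 89.50 hours.

T ≈ 89.5 hours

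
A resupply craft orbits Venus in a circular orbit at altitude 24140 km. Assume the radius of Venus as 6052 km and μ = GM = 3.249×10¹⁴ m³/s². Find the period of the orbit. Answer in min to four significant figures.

T ≈ 963.8 min

r = 6052 + 24140 = 30192 km = 3.0192×10⁷ m.
Kepler's third law: T = 2π√(r³/μ) = 2π√((3.019×10⁷)³ / 3.249×10¹⁴).
r³/μ = 8.471×10⁷ s², so T = 2π × 9.204×10³ = 5.783×10⁴ s.
Converting: 5.783×10⁴ s ÷ 60.00 = 963.8 min.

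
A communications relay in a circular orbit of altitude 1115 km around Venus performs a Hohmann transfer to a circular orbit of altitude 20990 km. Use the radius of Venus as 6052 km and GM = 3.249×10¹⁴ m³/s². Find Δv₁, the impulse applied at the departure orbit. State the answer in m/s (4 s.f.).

Δv ≈ 1733 m/s

r₁ = 6052 + 1115 = 7167.0 km = 7.1670×10⁶ m.
r₂ = 6052 + 20990 = 27042 km = 2.7042×10⁷ m.
Transfer ellipse a_t = (r₁ + r₂)/2 = 1.710×10⁷ m.
At r₁: circular v_c1 = √(μ/r₁) = 6733 m/s; transfer-periapsis v_p = √[μ(2/r₁ − 1/a_t)] = 8466 m/s.
Δv₁ = v_p − v_c1 = 1733 m/s.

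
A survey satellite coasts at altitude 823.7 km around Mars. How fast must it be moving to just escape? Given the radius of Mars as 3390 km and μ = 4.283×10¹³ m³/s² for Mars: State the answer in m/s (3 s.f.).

v_esc ≈ 4510 m/s

r = 3390 + 823.7 = 4213.7 km = 4.2137×10⁶ m.
Escape speed v_esc = √(2μ/r) = √(2 × 4.283×10¹³ / 4.214×10⁶) = √(2.033×10⁷) = 4509 m/s.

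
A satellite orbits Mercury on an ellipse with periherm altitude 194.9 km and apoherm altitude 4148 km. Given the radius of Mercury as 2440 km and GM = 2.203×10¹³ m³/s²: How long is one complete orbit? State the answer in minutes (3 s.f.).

T ≈ 221 minutes

r_p = 2440 + 194.9 = 2634.9 km = 2.6349×10⁶ m.
r_a = 2440 + 4148 = 6588.0 km = 6.5880×10⁶ m.
Semi-major axis a = (r_p + r_a)/2 = (2634.9 + 6588.0)/2 = 4611.4 km = 4.611×10⁶ m.
By Kepler's third law T = 2π√(a³/μ) = 2π × 2.110×10³ = 1.326×10⁴ s.
= 220.9 minutes.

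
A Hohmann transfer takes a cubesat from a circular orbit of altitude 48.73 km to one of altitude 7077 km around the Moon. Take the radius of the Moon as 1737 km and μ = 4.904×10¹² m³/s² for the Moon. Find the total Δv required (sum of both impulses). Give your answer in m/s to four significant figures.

r₁ = 1737 + 48.73 = 1785.7 km = 1.7857×10⁶ m.
r₂ = 1737 + 7077 = 8814.0 km = 8.8140×10⁶ m.
Transfer ellipse a_t = (r₁ + r₂)/2 = 5.300×10⁶ m.
At r₁: circular v_c1 = √(μ/r₁) = 1657 m/s; transfer-perilune v_p = √[μ(2/r₁ − 1/a_t)] = 2137 m/s.
Δv₁ = v_p − v_c1 = 479.9 m/s.
At r₂: circular v_c2 = √(μ/r₂) = 745.9 m/s; transfer-apolune v_a = √[μ(2/r₂ − 1/a_t)] = 433.0 m/s.
Δv₂ = v_c2 − v_a = 312.9 m/s.
Total Δv = Δv₁ + Δv₂ = 792.8 m/s.

Δv_total ≈ 792.8 m/s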